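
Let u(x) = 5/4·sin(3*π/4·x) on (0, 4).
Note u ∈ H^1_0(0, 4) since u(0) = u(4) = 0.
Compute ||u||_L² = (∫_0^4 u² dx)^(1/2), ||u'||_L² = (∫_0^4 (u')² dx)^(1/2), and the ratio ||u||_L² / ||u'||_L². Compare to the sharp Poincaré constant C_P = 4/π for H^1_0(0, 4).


||u||_L² / ||u'||_L² = 4/(3*π) < C_P = 4/π.

u(x) = 5/4·sin(3*π/4·x), so u'(x) = 15*π*cos(3*π*x/4)/16.
Writing u(x) = A·sin(kπx/L) with A = 5/4 and k = 3, use ∫_0^L sin²(kπx/L) dx = L/2 and ∫_0^L cos²(kπx/L) dx = L/2.
u² = 25/16·sin²(3*π/4·x) and (u')² = 225*π^2/256·cos²(3*π/4·x), and each of sin², cos² integrates to L/2 = 2 over (0, 4).
∫_0^4 u² dx = 25/8, so ||u||_L² = 5*sqrt(2)/4.
∫_0^4 (u')² dx = 225*π^2/128, so ||u'||_L² = 15*sqrt(2)*π/16.
Ratio ||u||_L² / ||u'||_L² = 4/(3*π).
Sharp Poincaré constant on H^1_0(0, 4) is C_P = L/π = 4/π, achieved by sin(π/4·x).
This is the k = 3 harmonic; the ratio L/(kπ) is strictly less than C_P = L/π, consistent with the sharp inequality ||u||_L² ≤ C_P ||u'||_L².


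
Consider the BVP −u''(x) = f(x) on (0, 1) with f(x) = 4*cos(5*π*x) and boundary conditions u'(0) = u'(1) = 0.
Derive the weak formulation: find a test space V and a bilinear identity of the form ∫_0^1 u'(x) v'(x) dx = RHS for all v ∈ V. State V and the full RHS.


V = H^1(0, 1) (no boundary constraint on v; u is determined up to an additive constant); weak form: ∫_0^1 u'v' dx = ∫_0^1 (4*cos(5*π*x)) v dx for all v ∈ V.

Multiply both sides by a test function v and integrate from 0 to 1:
  ∫_0^1 −u''(x) v(x) dx = ∫_0^1 f(x) v(x) dx.
Integrate the LHS by parts once:
  ∫_0^1 −u'' v dx = −[u'(x) v(x)]_0^1 + ∫_0^1 u'(x) v'(x) dx.
Thus ∫_0^1 u'(x) v'(x) dx = ∫_0^1 f(x) v(x) dx + [u'(x) v(x)]_0^1.
Choose V so that boundary terms are either known or forced to vanish.
u has homogeneous Neumann: u'(0) = u'(1) = 0. So [u' v]_0^1 = 0·v(1) − 0·v(0) = 0 for any v; take V = H^1(0, 1).
Weak formulation: find u (satisfying any essential BC) such that ∫_0^1 u'(x) v'(x) dx = ∫_0^1 f v dx for all v ∈ V (homogeneous Neumann, so boundary terms vanish).
Substituting f(x) = 4*cos(5*π*x), the right-hand side is ∫_0^1 (4*cos(5*π*x)) v dx.
Compatibility check (pure Neumann): taking v ≡ 1 ∈ V gives 0 = ∫_0^1 f dx + (0) − (0), i.e. ∫_0^1 f dx must equal u'(0) − u'(1) = 0. Indeed ∫_0^1 (4*cos(5*π*x)) dx = 0, so the data are compatible. The solution is then unique only up to an additive constant (fix it e.g. by requiring ∫_0^1 u dx = 0).


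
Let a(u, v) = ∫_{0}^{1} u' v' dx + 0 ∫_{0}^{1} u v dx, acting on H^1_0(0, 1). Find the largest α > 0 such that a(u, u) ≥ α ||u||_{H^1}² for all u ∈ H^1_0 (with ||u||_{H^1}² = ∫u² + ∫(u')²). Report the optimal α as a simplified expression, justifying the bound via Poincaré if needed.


α = π^2/(1 + π^2)

Coercivity of a(·,·) on H^1_0(0, 1) means a(u, u) ≥ α ||u||_{H^1}² for every u ∈ H^1_0.
The interval has length L = 1, and Poincaré/coercivity depend only on L. Here a(u, u) = ∫(u')² + (0)·∫u².
Here c = 0, so a(u,u) = ∫(u')² alone. The condition a(u,u) ≥ α||u||_{H^1}² reads (1−α)∫(u')² ≥ (α−c)∫u². Any admissible α is ≤ 1 (rapidly oscillating u have ∫u²/∫(u')² → 0), and α = 1 would force 0 ≥ (1−c)∫u², impossible since c < 1; so 1−α > 0. By the sharp Poincaré inequality on H^1_0 of an interval of length L, ∫(u')² ≥ (π/L)²∫u² with equality for the first sine mode sin(π(x−x₀)/L) (x₀ the left endpoint), so the inequality holds for all u iff (1−α)(π/L)² ≥ α − c, i.e. α ≤ ((π/L)² + c)/((π/L)² + 1) = (1 + c(L/π)²)/(1 + (L/π)²). (Direct route, valid since c ≤ 0: Poincaré gives c∫u² ≥ c(L/π)²∫(u')², so a(u,u) ≥ (1 + c(L/π)²)∫(u')², while ||u||_{H^1}² ≤ (1 + (L/π)²)∫(u')²; dividing yields the same α.) With (π/L)² = π^2 and c = 0, the largest admissible constant is α = ((π/L)² + c)/((π/L)² + 1).
Simplifying, α = π^2/(1 + π^2).


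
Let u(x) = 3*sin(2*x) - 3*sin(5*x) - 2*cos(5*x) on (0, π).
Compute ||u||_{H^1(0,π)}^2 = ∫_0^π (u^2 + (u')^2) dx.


||u||_{H^1(0,π)}^2 = 416/7 + 383*π/2

u'(x) = 10*sin(5*x) + 6*cos(2*x) - 15*cos(5*x).
Expand u² and (u')² and integrate term by term on (0, π), using: for integers n ≥ 1, ∫_0^π sin²(nx) dx = ∫_0^π cos²(nx) dx = π/2; for n ≠ n', ∫_0^π sin(nx)sin(n'x) dx = ∫_0^π cos(nx)cos(n'x) dx = 0; and by product-to-sum, ∫_0^π sin(nx)cos(n'x) dx = ½∫_0^π [sin((n+n')x) + sin((n−n')x)] dx, which is 0 when n+n' is even and 2n/(n²−n'²) when n+n' is odd (it need not vanish on (0, π)).
  u² squared terms: (-3)²·∫sin(5x)² dx = 9·π/2 = 9*π/2;  (-2)²·∫cos(5x)² dx = 4·π/2 = 2*π;  (3)²·∫sin(2x)² dx = 9·π/2 = 9*π/2.
  u² cross terms: 2·(-3)·(-2)·∫sin(5x)·cos(5x) dx = 12·(0) = 0;  2·(-3)·(3)·∫sin(5x)·sin(2x) dx = -18·(0) = 0;  2·(-2)·(3)·∫cos(5x)·sin(2x) dx = -12·(-4/21) = 16/7.
  So ∫_0^π u² dx = 9*π/2 + 2*π + 9*π/2 + 0 + 0 + 16/7 = 16/7 + 11*π.
  (u')² squared terms: (-15)²·∫cos(5x)² dx = 225·π/2 = 225*π/2;  (6)²·∫cos(2x)² dx = 36·π/2 = 18*π;  (10)²·∫sin(5x)² dx = 100·π/2 = 50*π.
  (u')² cross terms: 2·(-15)·(6)·∫cos(5x)·cos(2x) dx = -180·(0) = 0;  2·(-15)·(10)·∫cos(5x)·sin(5x) dx = -300·(0) = 0;  2·(6)·(10)·∫cos(2x)·sin(5x) dx = 120·(10/21) = 400/7.
  So ∫_0^π (u')² dx = 225*π/2 + 18*π + 50*π + 0 + 0 + 400/7 = 400/7 + 361*π/2.
||u||_{H^1}^2 = (16/7 + 11*π) + (400/7 + 361*π/2) = 416/7 + 383*π/2.


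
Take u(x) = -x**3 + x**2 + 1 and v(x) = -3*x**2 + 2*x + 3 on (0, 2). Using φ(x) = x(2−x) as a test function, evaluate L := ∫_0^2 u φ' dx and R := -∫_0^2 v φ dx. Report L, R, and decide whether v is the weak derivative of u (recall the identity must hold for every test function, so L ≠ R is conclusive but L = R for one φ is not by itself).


LHS = 32/15, RHS = -28/15. No, v is not the weak derivative of u.

u(x) = -x**3 + x**2 + 1, classical derivative u'(x) = -3*x**2 + 2*x.
φ(x) = x(2−x), so φ'(x) = 2 - 2*x.
Note φ(0) = φ(2) = 0, so the boundary term u·φ vanishes.
LHS = ∫_0^2 u(x) φ'(x) dx = ∫_0^2 (2*x^4 - 4*x^3 + 2*x^2 - 2*x + 2) dx. Term by term:
  ∫_0^2 2*x^4 dx = 64/5;  ∫_0^2 -4*x^3 dx = -16;  ∫_0^2 2*x^2 dx = 16/3;
  ∫_0^2 -2*x dx = -4;  ∫_0^2 2 dx = 4.
Sum: 64/5 − 16 + 16/3 − 4 + 4 = 32/15.
So LHS = 32/15.
∫_0^2 v(x) φ(x) dx = ∫_0^2 (3*x^4 - 8*x^3 + x^2 + 6*x) dx. Term by term:
  ∫_0^2 3*x^4 dx = 96/5;  ∫_0^2 -8*x^3 dx = -32;  ∫_0^2 x^2 dx = 8/3;
  ∫_0^2 6*x dx = 12.
Sum: 96/5 − 32 + 8/3 + 12 = 28/15.
So RHS = -∫_0^2 v(x) φ(x) dx = -28/15.
LHS − RHS = 4 ≠ 0, so the identity fails.
(For a valid weak derivative the identity must hold for EVERY test function, in particular this one. The failure shows v is NOT the weak derivative of u.)
Correct weak derivative would be u'(x) = -3*x**2 + 2*x.


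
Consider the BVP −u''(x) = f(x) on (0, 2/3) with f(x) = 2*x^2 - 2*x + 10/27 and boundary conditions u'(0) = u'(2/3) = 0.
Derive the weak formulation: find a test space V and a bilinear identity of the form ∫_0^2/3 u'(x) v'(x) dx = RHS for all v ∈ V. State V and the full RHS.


V = H^1(0, 2/3) (no boundary constraint on v; u is determined up to an additive constant); weak form: ∫_0^2/3 u'v' dx = ∫_0^2/3 (2*x^2 - 2*x + 10/27) v dx for all v ∈ V.

Multiply both sides by a test function v and integrate from 0 to 2/3:
  ∫_0^2/3 −u''(x) v(x) dx = ∫_0^2/3 f(x) v(x) dx.
Integrate the LHS by parts once:
  ∫_0^2/3 −u'' v dx = −[u'(x) v(x)]_0^2/3 + ∫_0^2/3 u'(x) v'(x) dx.
Thus ∫_0^2/3 u'(x) v'(x) dx = ∫_0^2/3 f(x) v(x) dx + [u'(x) v(x)]_0^2/3.
Choose V so that boundary terms are either known or forced to vanish.
u has homogeneous Neumann: u'(0) = u'(2/3) = 0. So [u' v]_0^2/3 = 0·v(2/3) − 0·v(0) = 0 for any v; take V = H^1(0, 2/3).
Weak formulation: find u (satisfying any essential BC) such that ∫_0^2/3 u'(x) v'(x) dx = ∫_0^2/3 f v dx for all v ∈ V (homogeneous Neumann, so boundary terms vanish).
Substituting f(x) = 2*x^2 - 2*x + 10/27, the right-hand side is ∫_0^2/3 (2*x^2 - 2*x + 10/27) v dx.
Compatibility check (pure Neumann): taking v ≡ 1 ∈ V gives 0 = ∫_0^2/3 f dx + (0) − (0), i.e. ∫_0^2/3 f dx must equal u'(0) − u'(2/3) = 0. Indeed ∫_0^2/3 (2*x^2 - 2*x + 10/27) dx = 0, so the data are compatible. The solution is then unique only up to an additive constant (fix it e.g. by requiring ∫_0^2/3 u dx = 0).


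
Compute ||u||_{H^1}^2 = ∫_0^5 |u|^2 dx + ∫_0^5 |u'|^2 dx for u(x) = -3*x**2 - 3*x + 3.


||u||_{H^1}^2 = 19755/2

The H^1 norm (squared) on an interval (0, L) is
  ||u||_{H^1}^2 = ∫_0^L u(x)^2 dx + ∫_0^L u'(x)^2 dx.
Compute u'(x) = -6*x - 3.
Then u(x)^2 = 9*x**4 + 18*x**3 - 9*x**2 - 18*x + 9 and u'(x)^2 = 36*x**2 + 36*x + 9.
Integrate each monomial from 0 to 5 using ∫_0^5 c·x^n dx = c·5^(n+1)/(n+1):
  ∫_0^5 u(x)^2 dx = ∫_0^5 (9*x^4 + 18*x^3 - 9*x^2 - 18*x + 9) dx. Term by term:
    ∫_0^5 9*x^4 dx = 5625;  ∫_0^5 18*x^3 dx = 5625/2;  ∫_0^5 -9*x^2 dx = -375;
    ∫_0^5 -18*x dx = -225;  ∫_0^5 9 dx = 45.
  Sum: 5625 + 5625/2 − 375 − 225 + 45 = 15765/2.
  ∫_0^5 u'(x)^2 dx = ∫_0^5 (36*x^2 + 36*x + 9) dx. Term by term:
    ∫_0^5 36*x^2 dx = 1500;  ∫_0^5 36*x dx = 450;  ∫_0^5 9 dx = 45.
  Sum: 1500 + 450 + 45 = 1995.
Adding: ||u||_{H^1}^2 = 15765/2 + 1995 = 19755/2.


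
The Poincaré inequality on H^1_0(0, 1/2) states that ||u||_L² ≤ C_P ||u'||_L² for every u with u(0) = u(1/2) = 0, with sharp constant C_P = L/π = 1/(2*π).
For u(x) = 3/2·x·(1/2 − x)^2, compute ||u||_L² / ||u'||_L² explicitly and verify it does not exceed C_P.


||u||_L² / ||u'||_L² = sqrt(14)/28 < C_P = 1/(2*π).

u(x) = 3/2·x·(1/2 − x)^2, so u'(x) = 9*x^2/2 - 3*x + 3/8.
u(x) = 3/2·x·(1/2 − x)^2 vanishes at x = 0 and x = 1/2, so u ∈ H^1_0(0, 1/2). Differentiate via the product rule and integrate the resulting polynomials term by term.
  ∫_0^1/2 u² dx = ∫_0^1/2 (9*x^6/4 - 9*x^5/2 + 27*x^4/8 - 9*x^3/8 + 9*x^2/64) dx. Term by term:
    ∫_0^1/2 9*x^6/4 dx = 9/3584;  ∫_0^1/2 -9*x^5/2 dx = -3/256;  ∫_0^1/2 27*x^4/8 dx = 27/1280;
    ∫_0^1/2 -9*x^3/8 dx = -9/512;  ∫_0^1/2 9*x^2/64 dx = 3/512.
  Sum: 9/3584 − 3/256 + 27/1280 − 9/512 + 3/512 = 3/17920.
  ∫_0^1/2 (u')² dx = ∫_0^1/2 (81*x^4/4 - 27*x^3 + 99*x^2/8 - 9*x/4 + 9/64) dx. Term by term:
    ∫_0^1/2 81*x^4/4 dx = 81/640;  ∫_0^1/2 -27*x^3 dx = -27/64;  ∫_0^1/2 99*x^2/8 dx = 33/64;
    ∫_0^1/2 -9*x/4 dx = -9/32;  ∫_0^1/2 9/64 dx = 9/128.
  Sum: 81/640 − 27/64 + 33/64 − 9/32 + 9/128 = 3/320.
∫_0^1/2 u² dx = 3/17920, so ||u||_L² = sqrt(210)/1120.
∫_0^1/2 (u')² dx = 3/320, so ||u'||_L² = sqrt(15)/40.
Ratio ||u||_L² / ||u'||_L² = sqrt(14)/28.
Sharp Poincaré constant on H^1_0(0, 1/2) is C_P = L/π = 1/(2*π), achieved by sin(2*π·x).
A polynomial bump cannot attain the sharp Poincaré constant (only the first sine eigenfunction does), so the ratio is strictly less than C_P, consistent with ||u||_L² ≤ C_P ||u'||_L².


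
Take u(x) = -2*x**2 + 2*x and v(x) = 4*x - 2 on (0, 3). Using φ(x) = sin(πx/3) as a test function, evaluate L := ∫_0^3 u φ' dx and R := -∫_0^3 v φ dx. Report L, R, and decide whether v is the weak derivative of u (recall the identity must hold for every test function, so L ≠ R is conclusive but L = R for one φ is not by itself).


LHS = 24/π, RHS = -24/π. No, v is not the weak derivative of u.

u(x) = -2*x**2 + 2*x, classical derivative u'(x) = 2 - 4*x.
φ(x) = sin(πx/3), so φ'(x) = π*cos(π*x/3)/3.
Note φ(0) = φ(3) = 0, so the boundary term u·φ vanishes.
LHS = ∫_0^3 u(x) φ'(x) dx = ∫_0^3 (-2*π*x^2*cos(π*x/3)/3 + 2*π*x*cos(π*x/3)/3) dx. Term by term:
  ∫_0^3 -2*π*x^2*cos(π*x/3)/3 dx = 36/π;  ∫_0^3 2*π*x*cos(π*x/3)/3 dx = -12/π.
Sum: 36/π − 12/π = 24/π.
So LHS = 24/π.
∫_0^3 v(x) φ(x) dx = ∫_0^3 (4*x*sin(π*x/3) - 2*sin(π*x/3)) dx. Term by term:
  ∫_0^3 -2*sin(π*x/3) dx = -12/π;  ∫_0^3 4*x*sin(π*x/3) dx = 36/π.
Sum: -12/π + 36/π = 24/π.
So RHS = -∫_0^3 v(x) φ(x) dx = -24/π.
LHS − RHS = 48/π ≠ 0, so the identity fails.
(For a valid weak derivative the identity must hold for EVERY test function, in particular this one. The failure shows v is NOT the weak derivative of u.)
Correct weak derivative would be u'(x) = 2 - 4*x.


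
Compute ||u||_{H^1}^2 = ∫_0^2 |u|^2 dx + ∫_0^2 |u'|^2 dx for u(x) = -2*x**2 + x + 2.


||u||_{H^1}^2 = 178/5

The H^1 norm (squared) on an interval (0, L) is
  ||u||_{H^1}^2 = ∫_0^L u(x)^2 dx + ∫_0^L u'(x)^2 dx.
Compute u'(x) = 1 - 4*x.
Then u(x)^2 = 4*x**4 - 4*x**3 - 7*x**2 + 4*x + 4 and u'(x)^2 = 16*x**2 - 8*x + 1.
Integrate each monomial from 0 to 2 using ∫_0^2 c·x^n dx = c·2^(n+1)/(n+1):
  ∫_0^2 u(x)^2 dx = ∫_0^2 (4*x^4 - 4*x^3 - 7*x^2 + 4*x + 4) dx. Term by term:
    ∫_0^2 4*x^4 dx = 128/5;  ∫_0^2 -4*x^3 dx = -16;  ∫_0^2 -7*x^2 dx = -56/3;
    ∫_0^2 4*x dx = 8;  ∫_0^2 4 dx = 8.
  Sum: 128/5 − 16 − 56/3 + 8 + 8 = 104/15.
  ∫_0^2 u'(x)^2 dx = ∫_0^2 (16*x^2 - 8*x + 1) dx. Term by term:
    ∫_0^2 16*x^2 dx = 128/3;  ∫_0^2 -8*x dx = -16;  ∫_0^2 1 dx = 2.
  Sum: 128/3 − 16 + 2 = 86/3.
Adding: ||u||_{H^1}^2 = 104/15 + 86/3 = 178/5.


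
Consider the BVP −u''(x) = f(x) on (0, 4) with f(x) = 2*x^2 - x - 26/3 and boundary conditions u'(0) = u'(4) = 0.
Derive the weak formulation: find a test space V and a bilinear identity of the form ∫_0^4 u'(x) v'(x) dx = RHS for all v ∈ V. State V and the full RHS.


V = H^1(0, 4) (no boundary constraint on v; u is determined up to an additive constant); weak form: ∫_0^4 u'v' dx = ∫_0^4 (2*x^2 - x - 26/3) v dx for all v ∈ V.

Multiply both sides by a test function v and integrate from 0 to 4:
  ∫_0^4 −u''(x) v(x) dx = ∫_0^4 f(x) v(x) dx.
Integrate the LHS by parts once:
  ∫_0^4 −u'' v dx = −[u'(x) v(x)]_0^4 + ∫_0^4 u'(x) v'(x) dx.
Thus ∫_0^4 u'(x) v'(x) dx = ∫_0^4 f(x) v(x) dx + [u'(x) v(x)]_0^4.
Choose V so that boundary terms are either known or forced to vanish.
u has homogeneous Neumann: u'(0) = u'(4) = 0. So [u' v]_0^4 = 0·v(4) − 0·v(0) = 0 for any v; take V = H^1(0, 4).
Weak formulation: find u (satisfying any essential BC) such that ∫_0^4 u'(x) v'(x) dx = ∫_0^4 f v dx for all v ∈ V (homogeneous Neumann, so boundary terms vanish).
Substituting f(x) = 2*x^2 - x - 26/3, the right-hand side is ∫_0^4 (2*x^2 - x - 26/3) v dx.
Compatibility check (pure Neumann): taking v ≡ 1 ∈ V gives 0 = ∫_0^4 f dx + (0) − (0), i.e. ∫_0^4 f dx must equal u'(0) − u'(4) = 0. Indeed ∫_0^4 (2*x^2 - x - 26/3) dx = 0, so the data are compatible. The solution is then unique only up to an additive constant (fix it e.g. by requiring ∫_0^4 u dx = 0).


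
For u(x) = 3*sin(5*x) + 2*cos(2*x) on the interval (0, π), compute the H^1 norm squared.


||u||_{H^1(0,π)}^2 = 200/7 + 127*π

u'(x) = -4*sin(2*x) + 15*cos(5*x).
Expand u² and (u')² and integrate term by term on (0, π), using: for integers n ≥ 1, ∫_0^π sin²(nx) dx = ∫_0^π cos²(nx) dx = π/2; for n ≠ n', ∫_0^π sin(nx)sin(n'x) dx = ∫_0^π cos(nx)cos(n'x) dx = 0; and by product-to-sum, ∫_0^π sin(nx)cos(n'x) dx = ½∫_0^π [sin((n+n')x) + sin((n−n')x)] dx, which is 0 when n+n' is even and 2n/(n²−n'²) when n+n' is odd (it need not vanish on (0, π)).
  u² squared terms: (2)²·∫cos(2x)² dx = 4·π/2 = 2*π;  (3)²·∫sin(5x)² dx = 9·π/2 = 9*π/2.
  u² cross terms: 2·(2)·(3)·∫cos(2x)·sin(5x) dx = 12·(10/21) = 40/7.
  So ∫_0^π u² dx = 2*π + 9*π/2 + 40/7 = 40/7 + 13*π/2.
  (u')² squared terms: (-4)²·∫sin(2x)² dx = 16·π/2 = 8*π;  (15)²·∫cos(5x)² dx = 225·π/2 = 225*π/2.
  (u')² cross terms: 2·(-4)·(15)·∫sin(2x)·cos(5x) dx = -120·(-4/21) = 160/7.
  So ∫_0^π (u')² dx = 8*π + 225*π/2 + 160/7 = 160/7 + 241*π/2.
||u||_{H^1}^2 = (40/7 + 13*π/2) + (160/7 + 241*π/2) = 200/7 + 127*π.


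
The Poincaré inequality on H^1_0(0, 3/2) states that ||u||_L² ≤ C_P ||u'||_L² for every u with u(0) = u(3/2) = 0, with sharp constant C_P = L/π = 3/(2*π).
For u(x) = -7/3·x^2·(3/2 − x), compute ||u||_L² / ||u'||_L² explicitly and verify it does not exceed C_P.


||u||_L² / ||u'||_L² = 3*sqrt(14)/28 < C_P = 3/(2*π).

u(x) = -7/3·x^2·(3/2 − x), so u'(x) = 7*x*(x - 1).
u(x) = -7/3·x^2·(3/2 − x) vanishes at x = 0 and x = 3/2, so u ∈ H^1_0(0, 3/2). Differentiate via the product rule and integrate the resulting polynomials term by term.
  ∫_0^3/2 u² dx = ∫_0^3/2 (49*x^6/9 - 49*x^5/3 + 49*x^4/4) dx. Term by term:
    ∫_0^3/2 49*x^6/9 dx = 1701/128;  ∫_0^3/2 -49*x^5/3 dx = -3969/128;  ∫_0^3/2 49*x^4/4 dx = 11907/640.
  Sum: 1701/128 − 3969/128 + 11907/640 = 567/640.
  ∫_0^3/2 (u')² dx = ∫_0^3/2 (49*x^4 - 98*x^3 + 49*x^2) dx. Term by term:
    ∫_0^3/2 49*x^4 dx = 11907/160;  ∫_0^3/2 -98*x^3 dx = -3969/32;  ∫_0^3/2 49*x^2 dx = 441/8.
  Sum: 11907/160 − 3969/32 + 441/8 = 441/80.
∫_0^3/2 u² dx = 567/640, so ||u||_L² = 9*sqrt(70)/80.
∫_0^3/2 (u')² dx = 441/80, so ||u'||_L² = 21*sqrt(5)/20.
Ratio ||u||_L² / ||u'||_L² = 3*sqrt(14)/28.
Sharp Poincaré constant on H^1_0(0, 3/2) is C_P = L/π = 3/(2*π), achieved by sin(2*π/3·x).
A polynomial bump cannot attain the sharp Poincaré constant (only the first sine eigenfunction does), so the ratio is strictly less than C_P, consistent with ||u||_L² ≤ C_P ||u'||_L².


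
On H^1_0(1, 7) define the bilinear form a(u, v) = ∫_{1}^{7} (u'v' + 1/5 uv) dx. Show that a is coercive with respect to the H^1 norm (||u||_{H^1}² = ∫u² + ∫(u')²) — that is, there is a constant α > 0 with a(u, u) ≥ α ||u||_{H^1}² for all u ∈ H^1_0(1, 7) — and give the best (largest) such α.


α = (36/5 + π^2)/(π^2 + 36)

Coercivity of a(·,·) on H^1_0(1, 7) means a(u, u) ≥ α ||u||_{H^1}² for every u ∈ H^1_0.
The interval has length L = 6, and Poincaré/coercivity depend only on L. Here a(u, u) = ∫(u')² + (1/5)·∫u².
Here 0 < c = 1/5 < 1. The condition a(u,u) ≥ α||u||_{H^1}² reads (1−α)∫(u')² ≥ (α−c)∫u². Any admissible α is ≤ 1 (rapidly oscillating u have ∫u²/∫(u')² → 0), and α = 1 would force 0 ≥ (1−c)∫u², impossible since c < 1; so 1−α > 0. By the sharp Poincaré inequality on H^1_0 of an interval of length L, ∫(u')² ≥ (π/L)²∫u² with equality for the first sine mode sin(π(x−x₀)/L) (x₀ the left endpoint), so the inequality holds for all u iff (1−α)(π/L)² ≥ α − c, i.e. α ≤ ((π/L)² + c)/((π/L)² + 1) = (1 + c(L/π)²)/(1 + (L/π)²). With (π/L)² = π^2/36 and c = 1/5, the largest admissible constant is α = ((π/L)² + c)/((π/L)² + 1).
Simplifying, α = (36/5 + π^2)/(π^2 + 36).


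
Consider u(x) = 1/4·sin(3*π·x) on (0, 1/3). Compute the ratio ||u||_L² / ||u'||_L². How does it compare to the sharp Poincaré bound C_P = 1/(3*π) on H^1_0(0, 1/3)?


||u||_L² / ||u'||_L² = 1/(3*π) = C_P.

u(x) = 1/4·sin(3*π·x), so u'(x) = 3*π*cos(3*π*x)/4.
Writing u(x) = A·sin(kπx/L) with A = 1/4 and k = 1, use ∫_0^L sin²(kπx/L) dx = L/2 and ∫_0^L cos²(kπx/L) dx = L/2.
u² = 1/16·sin²(3*π·x) and (u')² = 9*π^2/16·cos²(3*π·x), and each of sin², cos² integrates to L/2 = 1/6 over (0, 1/3).
∫_0^1/3 u² dx = 1/96, so ||u||_L² = sqrt(6)/24.
∫_0^1/3 (u')² dx = 3*π^2/32, so ||u'||_L² = sqrt(6)*π/8.
Ratio ||u||_L² / ||u'||_L² = 1/(3*π).
Sharp Poincaré constant on H^1_0(0, 1/3) is C_P = L/π = 1/(3*π), achieved by sin(3*π·x).
This is the k = 1 eigenfunction (up to amplitude), so the ratio equals the sharp Poincaré constant exactly.


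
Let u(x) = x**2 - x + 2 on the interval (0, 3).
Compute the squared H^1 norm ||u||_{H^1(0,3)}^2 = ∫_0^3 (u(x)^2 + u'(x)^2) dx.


||u||_{H^1}^2 = 681/10

The H^1 norm (squared) on an interval (0, L) is
  ||u||_{H^1}^2 = ∫_0^L u(x)^2 dx + ∫_0^L u'(x)^2 dx.
Compute u'(x) = 2*x - 1.
Then u(x)^2 = x**4 - 2*x**3 + 5*x**2 - 4*x + 4 and u'(x)^2 = 4*x**2 - 4*x + 1.
Integrate each monomial from 0 to 3 using ∫_0^3 c·x^n dx = c·3^(n+1)/(n+1):
  ∫_0^3 u(x)^2 dx = ∫_0^3 (x^4 - 2*x^3 + 5*x^2 - 4*x + 4) dx. Term by term:
    ∫_0^3 x^4 dx = 243/5;  ∫_0^3 -2*x^3 dx = -81/2;  ∫_0^3 5*x^2 dx = 45;
    ∫_0^3 -4*x dx = -18;  ∫_0^3 4 dx = 12.
  Sum: 243/5 − 81/2 + 45 − 18 + 12 = 471/10.
  ∫_0^3 u'(x)^2 dx = ∫_0^3 (4*x^2 - 4*x + 1) dx. Term by term:
    ∫_0^3 4*x^2 dx = 36;  ∫_0^3 -4*x dx = -18;  ∫_0^3 1 dx = 3.
  Sum: 36 − 18 + 3 = 21.
Adding: ||u||_{H^1}^2 = 471/10 + 21 = 681/10.


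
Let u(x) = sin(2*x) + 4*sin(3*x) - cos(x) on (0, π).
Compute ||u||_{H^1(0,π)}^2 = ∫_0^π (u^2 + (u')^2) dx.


||u||_{H^1(0,π)}^2 = -16/3 + 167*π/2

u'(x) = sin(x) + 2*cos(2*x) + 12*cos(3*x).
Expand u² and (u')² and integrate term by term on (0, π), using: for integers n ≥ 1, ∫_0^π sin²(nx) dx = ∫_0^π cos²(nx) dx = π/2; for n ≠ n', ∫_0^π sin(nx)sin(n'x) dx = ∫_0^π cos(nx)cos(n'x) dx = 0; and by product-to-sum, ∫_0^π sin(nx)cos(n'x) dx = ½∫_0^π [sin((n+n')x) + sin((n−n')x)] dx, which is 0 when n+n' is even and 2n/(n²−n'²) when n+n' is odd (it need not vanish on (0, π)).
  u² squared terms: (-1)²·∫cos(x)² dx = 1·π/2 = π/2;  (4)²·∫sin(3x)² dx = 16·π/2 = 8*π;  (1)²·∫sin(2x)² dx = 1·π/2 = π/2.
  u² cross terms: 2·(-1)·(4)·∫cos(x)·sin(3x) dx = -8·(0) = 0;  2·(-1)·(1)·∫cos(x)·sin(2x) dx = -2·(4/3) = -8/3;  2·(4)·(1)·∫sin(3x)·sin(2x) dx = 8·(0) = 0.
  So ∫_0^π u² dx = π/2 + 8*π + π/2 + 0 − 8/3 + 0 = -8/3 + 9*π.
  (u')² squared terms: (2)²·∫cos(2x)² dx = 4·π/2 = 2*π;  (12)²·∫cos(3x)² dx = 144·π/2 = 72*π;  (1)²·∫sin(x)² dx = 1·π/2 = π/2.
  (u')² cross terms: 2·(2)·(12)·∫cos(2x)·cos(3x) dx = 48·(0) = 0;  2·(2)·(1)·∫cos(2x)·sin(x) dx = 4·(-2/3) = -8/3;  2·(12)·(1)·∫cos(3x)·sin(x) dx = 24·(0) = 0.
  So ∫_0^π (u')² dx = 2*π + 72*π + π/2 + 0 − 8/3 + 0 = -8/3 + 149*π/2.
||u||_{H^1}^2 = (-8/3 + 9*π) + (-8/3 + 149*π/2) = -16/3 + 167*π/2.


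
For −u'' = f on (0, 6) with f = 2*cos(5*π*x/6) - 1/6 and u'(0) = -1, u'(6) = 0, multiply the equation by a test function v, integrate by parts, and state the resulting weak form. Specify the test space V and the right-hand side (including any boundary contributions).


V = H^1(0, 6) (v unrestricted at boundary; u is determined up to an additive constant); weak form: ∫_0^6 u'v' dx = ∫_0^6 (2*cos(5*π*x/6) - 1/6) v dx + v(0) for all v ∈ V.

Multiply both sides by a test function v and integrate from 0 to 6:
  ∫_0^6 −u''(x) v(x) dx = ∫_0^6 f(x) v(x) dx.
Integrate the LHS by parts once:
  ∫_0^6 −u'' v dx = −[u'(x) v(x)]_0^6 + ∫_0^6 u'(x) v'(x) dx.
Thus ∫_0^6 u'(x) v'(x) dx = ∫_0^6 f(x) v(x) dx + [u'(x) v(x)]_0^6.
Choose V so that boundary terms are either known or forced to vanish.
u has inhomogeneous Neumann u'(0) = -1, u'(6) = 0. [u' v]_0^6 = (0)·v(6) − (-1)·v(0) = v(0). Take V = H^1(0, 6); boundary term becomes part of RHS.
Weak formulation: find u (satisfying any essential BC) such that ∫_0^6 u'(x) v'(x) dx = ∫_0^6 f v dx + v(0) for all v ∈ V (Neumann data are natural BCs: they enter the RHS as boundary terms).
Substituting f(x) = 2*cos(5*π*x/6) - 1/6, the right-hand side is ∫_0^6 (2*cos(5*π*x/6) - 1/6) v dx + v(0).
Compatibility check (pure Neumann): taking v ≡ 1 ∈ V gives 0 = ∫_0^6 f dx + (0) − (-1), i.e. ∫_0^6 f dx must equal u'(0) − u'(6) = -1. Indeed ∫_0^6 (2*cos(5*π*x/6) - 1/6) dx = -1, so the data are compatible. The solution is then unique only up to an additive constant (fix it e.g. by requiring ∫_0^6 u dx = 0).


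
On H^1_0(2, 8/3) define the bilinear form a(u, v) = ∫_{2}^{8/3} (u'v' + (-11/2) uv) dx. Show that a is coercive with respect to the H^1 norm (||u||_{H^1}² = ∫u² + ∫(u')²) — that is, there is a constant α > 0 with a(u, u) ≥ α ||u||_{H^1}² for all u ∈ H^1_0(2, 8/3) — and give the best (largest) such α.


α = (-22 + 9*π^2)/(4 + 9*π^2)

Coercivity of a(·,·) on H^1_0(2, 8/3) means a(u, u) ≥ α ||u||_{H^1}² for every u ∈ H^1_0.
The interval has length L = 2/3, and Poincaré/coercivity depend only on L. Here a(u, u) = ∫(u')² + (-11/2)·∫u².
Here c = -11/2 < 0 with |c| < (π/L)² = 9*π^2/4, so coercivity still holds. The condition a(u,u) ≥ α||u||_{H^1}² reads (1−α)∫(u')² ≥ (α−c)∫u². Any admissible α is ≤ 1 (rapidly oscillating u have ∫u²/∫(u')² → 0), and α = 1 would force 0 ≥ (1−c)∫u², impossible since c < 1; so 1−α > 0. By the sharp Poincaré inequality on H^1_0 of an interval of length L, ∫(u')² ≥ (π/L)²∫u² with equality for the first sine mode sin(π(x−x₀)/L) (x₀ the left endpoint), so the inequality holds for all u iff (1−α)(π/L)² ≥ α − c, i.e. α ≤ ((π/L)² + c)/((π/L)² + 1) = (1 + c(L/π)²)/(1 + (L/π)²). (Direct route, valid since c ≤ 0: Poincaré gives c∫u² ≥ c(L/π)²∫(u')², so a(u,u) ≥ (1 + c(L/π)²)∫(u')², while ||u||_{H^1}² ≤ (1 + (L/π)²)∫(u')²; dividing yields the same α.) With (π/L)² = 9*π^2/4 and c = -11/2, the largest admissible constant is α = ((π/L)² + c)/((π/L)² + 1).
Simplifying, α = (-22 + 9*π^2)/(4 + 9*π^2).


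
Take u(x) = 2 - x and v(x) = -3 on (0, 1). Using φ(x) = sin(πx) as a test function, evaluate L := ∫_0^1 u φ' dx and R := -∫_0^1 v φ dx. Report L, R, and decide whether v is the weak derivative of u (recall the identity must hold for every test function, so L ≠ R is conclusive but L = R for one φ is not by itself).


LHS = 2/π, RHS = 6/π. No, v is not the weak derivative of u.

u(x) = 2 - x, classical derivative u'(x) = -1.
φ(x) = sin(πx), so φ'(x) = π*cos(π*x).
Note φ(0) = φ(1) = 0, so the boundary term u·φ vanishes.
LHS = ∫_0^1 u(x) φ'(x) dx = ∫_0^1 (-π*x*cos(π*x) + 2*π*cos(π*x)) dx. Term by term:
  ∫_0^1 2*π*cos(π*x) dx = 0;  ∫_0^1 -π*x*cos(π*x) dx = 2/π.
Sum: 0 + 2/π = 2/π.
So LHS = 2/π.
∫_0^1 v(x) φ(x) dx = ∫_0^1 (-3*sin(π*x)) dx. Term by term:
  ∫_0^1 -3*sin(π*x) dx = -6/π.
So RHS = -∫_0^1 v(x) φ(x) dx = 6/π.
LHS − RHS = -4/π ≠ 0, so the identity fails.
(For a valid weak derivative the identity must hold for EVERY test function, in particular this one. The failure shows v is NOT the weak derivative of u.)
Correct weak derivative would be u'(x) = -1.


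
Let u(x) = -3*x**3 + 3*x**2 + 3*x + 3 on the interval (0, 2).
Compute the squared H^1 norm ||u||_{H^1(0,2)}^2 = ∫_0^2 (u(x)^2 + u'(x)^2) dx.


||u||_{H^1}^2 = 5928/35

The H^1 norm (squared) on an interval (0, L) is
  ||u||_{H^1}^2 = ∫_0^L u(x)^2 dx + ∫_0^L u'(x)^2 dx.
Compute u'(x) = -9*x**2 + 6*x + 3.
Then u(x)^2 = 9*x**6 - 18*x**5 - 9*x**4 + 27*x**2 + 18*x + 9 and u'(x)^2 = 81*x**4 - 108*x**3 - 18*x**2 + 36*x + 9.
Integrate each monomial from 0 to 2 using ∫_0^2 c·x^n dx = c·2^(n+1)/(n+1):
  ∫_0^2 u(x)^2 dx = ∫_0^2 (9*x^6 - 18*x^5 - 9*x^4 + 27*x^2 + 18*x + 9) dx. Term by term:
    ∫_0^2 9*x^6 dx = 1152/7;  ∫_0^2 -18*x^5 dx = -192;  ∫_0^2 -9*x^4 dx = -288/5;
    ∫_0^2 27*x^2 dx = 72;  ∫_0^2 18*x dx = 36;  ∫_0^2 9 dx = 18.
  Sum: 1152/7 − 192 − 288/5 + 72 + 36 + 18 = 1434/35.
  ∫_0^2 u'(x)^2 dx = ∫_0^2 (81*x^4 - 108*x^3 - 18*x^2 + 36*x + 9) dx. Term by term:
    ∫_0^2 81*x^4 dx = 2592/5;  ∫_0^2 -108*x^3 dx = -432;  ∫_0^2 -18*x^2 dx = -48;
    ∫_0^2 36*x dx = 72;  ∫_0^2 9 dx = 18.
  Sum: 2592/5 − 432 − 48 + 72 + 18 = 642/5.
Adding: ||u||_{H^1}^2 = 1434/35 + 642/5 = 5928/35.


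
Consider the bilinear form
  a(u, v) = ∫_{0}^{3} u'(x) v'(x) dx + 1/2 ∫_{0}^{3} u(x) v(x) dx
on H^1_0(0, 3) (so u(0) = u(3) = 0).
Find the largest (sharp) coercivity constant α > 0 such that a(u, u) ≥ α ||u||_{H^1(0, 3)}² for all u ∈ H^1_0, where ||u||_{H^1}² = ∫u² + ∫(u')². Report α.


α = (9/2 + π^2)/(9 + π^2)

Coercivity of a(·,·) on H^1_0(0, 3) means a(u, u) ≥ α ||u||_{H^1}² for every u ∈ H^1_0.
The interval has length L = 3, and Poincaré/coercivity depend only on L. Here a(u, u) = ∫(u')² + (1/2)·∫u².
Here 0 < c = 1/2 < 1. The condition a(u,u) ≥ α||u||_{H^1}² reads (1−α)∫(u')² ≥ (α−c)∫u². Any admissible α is ≤ 1 (rapidly oscillating u have ∫u²/∫(u')² → 0), and α = 1 would force 0 ≥ (1−c)∫u², impossible since c < 1; so 1−α > 0. By the sharp Poincaré inequality on H^1_0 of an interval of length L, ∫(u')² ≥ (π/L)²∫u² with equality for the first sine mode sin(π(x−x₀)/L) (x₀ the left endpoint), so the inequality holds for all u iff (1−α)(π/L)² ≥ α − c, i.e. α ≤ ((π/L)² + c)/((π/L)² + 1) = (1 + c(L/π)²)/(1 + (L/π)²). With (π/L)² = π^2/9 and c = 1/2, the largest admissible constant is α = ((π/L)² + c)/((π/L)² + 1).
Simplifying, α = (9/2 + π^2)/(9 + π^2).


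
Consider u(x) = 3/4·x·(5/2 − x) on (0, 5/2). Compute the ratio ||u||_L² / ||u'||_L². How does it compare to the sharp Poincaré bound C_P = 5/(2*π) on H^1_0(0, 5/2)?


||u||_L² / ||u'||_L² = sqrt(10)/4 < C_P = 5/(2*π).

u(x) = 3/4·x·(5/2 − x), so u'(x) = 15/8 - 3*x/2.
u(x) = 3/4·x·(5/2 − x) vanishes at x = 0 and x = 5/2, so u ∈ H^1_0(0, 5/2). Differentiate via the product rule and integrate the resulting polynomials term by term.
  ∫_0^5/2 u² dx = ∫_0^5/2 (9*x^4/16 - 45*x^3/16 + 225*x^2/64) dx. Term by term:
    ∫_0^5/2 9*x^4/16 dx = 5625/512;  ∫_0^5/2 -45*x^3/16 dx = -28125/1024;  ∫_0^5/2 225*x^2/64 dx = 9375/512.
  Sum: 5625/512 − 28125/1024 + 9375/512 = 1875/1024.
  ∫_0^5/2 (u')² dx = ∫_0^5/2 (9*x^2/4 - 45*x/8 + 225/64) dx. Term by term:
    ∫_0^5/2 9*x^2/4 dx = 375/32;  ∫_0^5/2 -45*x/8 dx = -1125/64;  ∫_0^5/2 225/64 dx = 1125/128.
  Sum: 375/32 − 1125/64 + 1125/128 = 375/128.
∫_0^5/2 u² dx = 1875/1024, so ||u||_L² = 25*sqrt(3)/32.
∫_0^5/2 (u')² dx = 375/128, so ||u'||_L² = 5*sqrt(30)/16.
Ratio ||u||_L² / ||u'||_L² = sqrt(10)/4.
Sharp Poincaré constant on H^1_0(0, 5/2) is C_P = L/π = 5/(2*π), achieved by sin(2*π/5·x).
A polynomial bump cannot attain the sharp Poincaré constant (only the first sine eigenfunction does), so the ratio is strictly less than C_P, consistent with ||u||_L² ≤ C_P ||u'||_L².


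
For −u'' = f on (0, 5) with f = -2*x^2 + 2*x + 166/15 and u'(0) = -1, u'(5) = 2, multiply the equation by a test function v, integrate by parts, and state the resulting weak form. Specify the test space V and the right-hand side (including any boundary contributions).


V = H^1(0, 5) (v unrestricted at boundary; u is determined up to an additive constant); weak form: ∫_0^5 u'v' dx = ∫_0^5 (-2*x^2 + 2*x + 166/15) v dx + 2·v(5) + v(0) for all v ∈ V.

Multiply both sides by a test function v and integrate from 0 to 5:
  ∫_0^5 −u''(x) v(x) dx = ∫_0^5 f(x) v(x) dx.
Integrate the LHS by parts once:
  ∫_0^5 −u'' v dx = −[u'(x) v(x)]_0^5 + ∫_0^5 u'(x) v'(x) dx.
Thus ∫_0^5 u'(x) v'(x) dx = ∫_0^5 f(x) v(x) dx + [u'(x) v(x)]_0^5.
Choose V so that boundary terms are either known or forced to vanish.
u has inhomogeneous Neumann u'(0) = -1, u'(5) = 2. [u' v]_0^5 = (2)·v(5) − (-1)·v(0) = 2·v(5) + v(0). Take V = H^1(0, 5); boundary term becomes part of RHS.
Weak formulation: find u (satisfying any essential BC) such that ∫_0^5 u'(x) v'(x) dx = ∫_0^5 f v dx + 2·v(5) + v(0) for all v ∈ V (Neumann data are natural BCs: they enter the RHS as boundary terms).
Substituting f(x) = -2*x^2 + 2*x + 166/15, the right-hand side is ∫_0^5 (-2*x^2 + 2*x + 166/15) v dx + 2·v(5) + v(0).
Compatibility check (pure Neumann): taking v ≡ 1 ∈ V gives 0 = ∫_0^5 f dx + (2) − (-1), i.e. ∫_0^5 f dx must equal u'(0) − u'(5) = -3. Indeed ∫_0^5 (-2*x^2 + 2*x + 166/15) dx = -3, so the data are compatible. The solution is then unique only up to an additive constant (fix it e.g. by requiring ∫_0^5 u dx = 0).


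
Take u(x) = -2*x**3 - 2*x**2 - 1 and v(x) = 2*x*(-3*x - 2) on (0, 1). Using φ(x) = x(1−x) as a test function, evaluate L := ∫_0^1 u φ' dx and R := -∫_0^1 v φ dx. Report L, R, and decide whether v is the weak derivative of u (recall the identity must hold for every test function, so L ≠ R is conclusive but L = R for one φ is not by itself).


LHS = 19/30, RHS = 19/30. Yes, v = u' weakly.

u(x) = -2*x**3 - 2*x**2 - 1, classical derivative u'(x) = -6*x**2 - 4*x.
φ(x) = x(1−x), so φ'(x) = 1 - 2*x.
Note φ(0) = φ(1) = 0, so the boundary term u·φ vanishes.
LHS = ∫_0^1 u(x) φ'(x) dx = ∫_0^1 (4*x^4 + 2*x^3 - 2*x^2 + 2*x - 1) dx. Term by term:
  ∫_0^1 4*x^4 dx = 4/5;  ∫_0^1 2*x^3 dx = 1/2;  ∫_0^1 -2*x^2 dx = -2/3;
  ∫_0^1 2*x dx = 1;  ∫_0^1 -1 dx = -1.
Sum: 4/5 + 1/2 − 2/3 + 1 − 1 = 19/30.
So LHS = 19/30.
∫_0^1 v(x) φ(x) dx = ∫_0^1 (6*x^4 - 2*x^3 - 4*x^2) dx. Term by term:
  ∫_0^1 6*x^4 dx = 6/5;  ∫_0^1 -2*x^3 dx = -1/2;  ∫_0^1 -4*x^2 dx = -4/3.
Sum: 6/5 − 1/2 − 4/3 = -19/30.
So RHS = -∫_0^1 v(x) φ(x) dx = 19/30.
LHS = RHS, so the identity holds for this test φ.
Moreover u is smooth here and v(x) = u'(x) = -6*x**2 - 4*x pointwise, so the identity holds for every test function. Hence v is the weak derivative of u.


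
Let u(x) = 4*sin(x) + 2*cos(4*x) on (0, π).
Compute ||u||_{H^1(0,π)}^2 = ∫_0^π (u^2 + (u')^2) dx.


||u||_{H^1(0,π)}^2 = -544/15 + 50*π

u'(x) = -8*sin(4*x) + 4*cos(x).
Expand u² and (u')² and integrate term by term on (0, π), using: for integers n ≥ 1, ∫_0^π sin²(nx) dx = ∫_0^π cos²(nx) dx = π/2; for n ≠ n', ∫_0^π sin(nx)sin(n'x) dx = ∫_0^π cos(nx)cos(n'x) dx = 0; and by product-to-sum, ∫_0^π sin(nx)cos(n'x) dx = ½∫_0^π [sin((n+n')x) + sin((n−n')x)] dx, which is 0 when n+n' is even and 2n/(n²−n'²) when n+n' is odd (it need not vanish on (0, π)).
  u² squared terms: (2)²·∫cos(4x)² dx = 4·π/2 = 2*π;  (4)²·∫sin(x)² dx = 16·π/2 = 8*π.
  u² cross terms: 2·(2)·(4)·∫cos(4x)·sin(x) dx = 16·(-2/15) = -32/15.
  So ∫_0^π u² dx = 2*π + 8*π − 32/15 = -32/15 + 10*π.
  (u')² squared terms: (-8)²·∫sin(4x)² dx = 64·π/2 = 32*π;  (4)²·∫cos(x)² dx = 16·π/2 = 8*π.
  (u')² cross terms: 2·(-8)·(4)·∫sin(4x)·cos(x) dx = -64·(8/15) = -512/15.
  So ∫_0^π (u')² dx = 32*π + 8*π − 512/15 = -512/15 + 40*π.
||u||_{H^1}^2 = (-32/15 + 10*π) + (-512/15 + 40*π) = -544/15 + 50*π.


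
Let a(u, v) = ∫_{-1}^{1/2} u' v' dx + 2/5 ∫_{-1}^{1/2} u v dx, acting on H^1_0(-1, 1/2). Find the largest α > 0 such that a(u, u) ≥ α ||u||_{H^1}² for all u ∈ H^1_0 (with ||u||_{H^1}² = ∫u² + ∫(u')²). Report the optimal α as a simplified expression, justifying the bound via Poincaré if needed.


α = 2*(9 + 10*π^2)/(5*(9 + 4*π^2))

Coercivity of a(·,·) on H^1_0(-1, 1/2) means a(u, u) ≥ α ||u||_{H^1}² for every u ∈ H^1_0.
The interval has length L = 3/2, and Poincaré/coercivity depend only on L. Here a(u, u) = ∫(u')² + (2/5)·∫u².
Here 0 < c = 2/5 < 1. The condition a(u,u) ≥ α||u||_{H^1}² reads (1−α)∫(u')² ≥ (α−c)∫u². Any admissible α is ≤ 1 (rapidly oscillating u have ∫u²/∫(u')² → 0), and α = 1 would force 0 ≥ (1−c)∫u², impossible since c < 1; so 1−α > 0. By the sharp Poincaré inequality on H^1_0 of an interval of length L, ∫(u')² ≥ (π/L)²∫u² with equality for the first sine mode sin(π(x−x₀)/L) (x₀ the left endpoint), so the inequality holds for all u iff (1−α)(π/L)² ≥ α − c, i.e. α ≤ ((π/L)² + c)/((π/L)² + 1) = (1 + c(L/π)²)/(1 + (L/π)²). With (π/L)² = 4*π^2/9 and c = 2/5, the largest admissible constant is α = ((π/L)² + c)/((π/L)² + 1).
Simplifying, α = 2*(9 + 10*π^2)/(5*(9 + 4*π^2)).


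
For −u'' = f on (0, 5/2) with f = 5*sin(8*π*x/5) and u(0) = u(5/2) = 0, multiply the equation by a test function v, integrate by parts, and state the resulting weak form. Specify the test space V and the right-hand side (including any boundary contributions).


V = H^1_0(0, 5/2) (so v(0) = v(5/2) = 0); weak form: ∫_0^5/2 u'v' dx = ∫_0^5/2 (5*sin(8*π*x/5)) v dx for all v ∈ V.

Multiply both sides by a test function v and integrate from 0 to 5/2:
  ∫_0^5/2 −u''(x) v(x) dx = ∫_0^5/2 f(x) v(x) dx.
Integrate the LHS by parts once:
  ∫_0^5/2 −u'' v dx = −[u'(x) v(x)]_0^5/2 + ∫_0^5/2 u'(x) v'(x) dx.
Thus ∫_0^5/2 u'(x) v'(x) dx = ∫_0^5/2 f(x) v(x) dx + [u'(x) v(x)]_0^5/2.
Choose V so that boundary terms are either known or forced to vanish.
u is Dirichlet: u(0) = u(5/2) = 0. Let V = H^1_0(0, 5/2); then v(0) = v(5/2) = 0, and [u' v]_0^5/2 = 0.
Weak formulation: find u (satisfying any essential BC) such that ∫_0^5/2 u'(x) v'(x) dx = ∫_0^5/2 f v dx for all v ∈ V.
Substituting f(x) = 5*sin(8*π*x/5), the right-hand side is ∫_0^5/2 (5*sin(8*π*x/5)) v dx.


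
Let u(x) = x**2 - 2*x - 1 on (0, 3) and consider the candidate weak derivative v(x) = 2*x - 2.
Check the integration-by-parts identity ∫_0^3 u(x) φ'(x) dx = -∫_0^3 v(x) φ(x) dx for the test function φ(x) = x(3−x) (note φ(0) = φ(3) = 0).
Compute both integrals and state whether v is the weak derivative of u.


LHS = -9/2, RHS = -9/2. Yes, v = u' weakly.

u(x) = x**2 - 2*x - 1, classical derivative u'(x) = 2*x - 2.
φ(x) = x(3−x), so φ'(x) = 3 - 2*x.
Note φ(0) = φ(3) = 0, so the boundary term u·φ vanishes.
LHS = ∫_0^3 u(x) φ'(x) dx = ∫_0^3 (-2*x^3 + 7*x^2 - 4*x - 3) dx. Term by term:
  ∫_0^3 -2*x^3 dx = -81/2;  ∫_0^3 7*x^2 dx = 63;  ∫_0^3 -4*x dx = -18;
  ∫_0^3 -3 dx = -9.
Sum: -81/2 + 63 − 18 − 9 = -9/2.
So LHS = -9/2.
∫_0^3 v(x) φ(x) dx = ∫_0^3 (-2*x^3 + 8*x^2 - 6*x) dx. Term by term:
  ∫_0^3 -2*x^3 dx = -81/2;  ∫_0^3 8*x^2 dx = 72;  ∫_0^3 -6*x dx = -27.
Sum: -81/2 + 72 − 27 = 9/2.
So RHS = -∫_0^3 v(x) φ(x) dx = -9/2.
LHS = RHS, so the identity holds for this test φ.
Moreover u is smooth here and v(x) = u'(x) = 2*x - 2 pointwise, so the identity holds for every test function. Hence v is the weak derivative of u.


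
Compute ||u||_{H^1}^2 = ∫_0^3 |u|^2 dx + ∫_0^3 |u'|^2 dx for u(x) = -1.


||u||_{H^1}^2 = 3

The H^1 norm (squared) on an interval (0, L) is
  ||u||_{H^1}^2 = ∫_0^L u(x)^2 dx + ∫_0^L u'(x)^2 dx.
Compute u'(x) = 0.
Then u(x)^2 = 1 and u'(x)^2 = 0.
Integrate each monomial from 0 to 3 using ∫_0^3 c·x^n dx = c·3^(n+1)/(n+1):
  ∫_0^3 u(x)^2 dx = ∫_0^3 (1) dx. Term by term:
    ∫_0^3 1 dx = 3.
  ∫_0^3 u'(x)^2 dx = ∫_0^3 (0) dx. Term by term:
    ∫_0^3 0 dx = 0.
Adding: ||u||_{H^1}^2 = 3 + 0 = 3.


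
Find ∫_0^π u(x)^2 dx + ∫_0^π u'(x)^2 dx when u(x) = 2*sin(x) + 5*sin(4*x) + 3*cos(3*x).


||u||_{H^1(0,π)}^2 = 2400/7 + 523*π/2

u'(x) = -9*sin(3*x) + 2*cos(x) + 20*cos(4*x).
Expand u² and (u')² and integrate term by term on (0, π), using: for integers n ≥ 1, ∫_0^π sin²(nx) dx = ∫_0^π cos²(nx) dx = π/2; for n ≠ n', ∫_0^π sin(nx)sin(n'x) dx = ∫_0^π cos(nx)cos(n'x) dx = 0; and by product-to-sum, ∫_0^π sin(nx)cos(n'x) dx = ½∫_0^π [sin((n+n')x) + sin((n−n')x)] dx, which is 0 when n+n' is even and 2n/(n²−n'²) when n+n' is odd (it need not vanish on (0, π)).
  u² squared terms: (2)²·∫sin(x)² dx = 4·π/2 = 2*π;  (3)²·∫cos(3x)² dx = 9·π/2 = 9*π/2;  (5)²·∫sin(4x)² dx = 25·π/2 = 25*π/2.
  u² cross terms: 2·(2)·(3)·∫sin(x)·cos(3x) dx = 12·(0) = 0;  2·(2)·(5)·∫sin(x)·sin(4x) dx = 20·(0) = 0;  2·(3)·(5)·∫cos(3x)·sin(4x) dx = 30·(8/7) = 240/7.
  So ∫_0^π u² dx = 2*π + 9*π/2 + 25*π/2 + 0 + 0 + 240/7 = 240/7 + 19*π.
  (u')² squared terms: (-9)²·∫sin(3x)² dx = 81·π/2 = 81*π/2;  (2)²·∫cos(x)² dx = 4·π/2 = 2*π;  (20)²·∫cos(4x)² dx = 400·π/2 = 200*π.
  (u')² cross terms: 2·(-9)·(2)·∫sin(3x)·cos(x) dx = -36·(0) = 0;  2·(-9)·(20)·∫sin(3x)·cos(4x) dx = -360·(-6/7) = 2160/7;  2·(2)·(20)·∫cos(x)·cos(4x) dx = 80·(0) = 0.
  So ∫_0^π (u')² dx = 81*π/2 + 2*π + 200*π + 0 + 2160/7 + 0 = 2160/7 + 485*π/2.
||u||_{H^1}^2 = (240/7 + 19*π) + (2160/7 + 485*π/2) = 2400/7 + 523*π/2.


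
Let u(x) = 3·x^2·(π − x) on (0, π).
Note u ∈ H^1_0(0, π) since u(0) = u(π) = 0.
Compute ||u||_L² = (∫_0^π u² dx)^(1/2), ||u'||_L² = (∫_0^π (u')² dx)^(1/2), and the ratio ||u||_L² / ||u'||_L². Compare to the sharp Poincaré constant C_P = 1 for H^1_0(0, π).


||u||_L² / ||u'||_L² = sqrt(14)*π/14 < C_P = 1.

u(x) = 3·x^2·(π − x), so u'(x) = 3*x*(-3*x + 2*π).
u(x) = 3·x^2·(π − x) vanishes at x = 0 and x = π, so u ∈ H^1_0(0, π). Differentiate via the product rule and integrate the resulting polynomials term by term.
  ∫_0^π u² dx = ∫_0^π (9*x^6 - 18*π*x^5 + 9*π^2*x^4) dx. Term by term:
    ∫_0^π 9*x^6 dx = 9*π^7/7;  ∫_0^π -18*π*x^5 dx = -3*π^7;  ∫_0^π 9*π^2*x^4 dx = 9*π^7/5.
  Sum: 9*π^7/7 − 3*π^7 + 9*π^7/5 = 3*π^7/35.
  ∫_0^π (u')² dx = ∫_0^π (81*x^4 - 108*π*x^3 + 36*π^2*x^2) dx. Term by term:
    ∫_0^π 81*x^4 dx = 81*π^5/5;  ∫_0^π -108*π*x^3 dx = -27*π^5;  ∫_0^π 36*π^2*x^2 dx = 12*π^5.
  Sum: 81*π^5/5 − 27*π^5 + 12*π^5 = 6*π^5/5.
∫_0^π u² dx = 3*π^7/35, so ||u||_L² = sqrt(105)*π^(7/2)/35.
∫_0^π (u')² dx = 6*π^5/5, so ||u'||_L² = sqrt(30)*π^(5/2)/5.
Ratio ||u||_L² / ||u'||_L² = sqrt(14)*π/14.
Sharp Poincaré constant on H^1_0(0, π) is C_P = L/π = 1, achieved by sin(x).
A polynomial bump cannot attain the sharp Poincaré constant (only the first sine eigenfunction does), so the ratio is strictly less than C_P, consistent with ||u||_L² ≤ C_P ||u'||_L².
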